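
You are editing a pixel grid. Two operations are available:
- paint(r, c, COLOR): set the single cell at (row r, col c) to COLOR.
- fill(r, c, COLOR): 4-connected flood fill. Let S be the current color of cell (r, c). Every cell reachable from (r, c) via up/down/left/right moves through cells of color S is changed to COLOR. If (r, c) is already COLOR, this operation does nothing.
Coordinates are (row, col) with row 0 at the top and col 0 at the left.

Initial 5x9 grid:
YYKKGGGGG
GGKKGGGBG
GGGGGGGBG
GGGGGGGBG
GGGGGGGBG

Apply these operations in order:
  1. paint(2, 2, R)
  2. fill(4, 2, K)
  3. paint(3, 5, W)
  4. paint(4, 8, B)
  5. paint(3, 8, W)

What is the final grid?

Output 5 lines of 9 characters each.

After op 1 paint(2,2,R):
YYKKGGGGG
GGKKGGGBG
GGRGGGGBG
GGGGGGGBG
GGGGGGGBG
After op 2 fill(4,2,K) [34 cells changed]:
YYKKKKKKK
KKKKKKKBK
KKRKKKKBK
KKKKKKKBK
KKKKKKKBK
After op 3 paint(3,5,W):
YYKKKKKKK
KKKKKKKBK
KKRKKKKBK
KKKKKWKBK
KKKKKKKBK
After op 4 paint(4,8,B):
YYKKKKKKK
KKKKKKKBK
KKRKKKKBK
KKKKKWKBK
KKKKKKKBB
After op 5 paint(3,8,W):
YYKKKKKKK
KKKKKKKBK
KKRKKKKBK
KKKKKWKBW
KKKKKKKBB

Answer: YYKKKKKKK
KKKKKKKBK
KKRKKKKBK
KKKKKWKBW
KKKKKKKBB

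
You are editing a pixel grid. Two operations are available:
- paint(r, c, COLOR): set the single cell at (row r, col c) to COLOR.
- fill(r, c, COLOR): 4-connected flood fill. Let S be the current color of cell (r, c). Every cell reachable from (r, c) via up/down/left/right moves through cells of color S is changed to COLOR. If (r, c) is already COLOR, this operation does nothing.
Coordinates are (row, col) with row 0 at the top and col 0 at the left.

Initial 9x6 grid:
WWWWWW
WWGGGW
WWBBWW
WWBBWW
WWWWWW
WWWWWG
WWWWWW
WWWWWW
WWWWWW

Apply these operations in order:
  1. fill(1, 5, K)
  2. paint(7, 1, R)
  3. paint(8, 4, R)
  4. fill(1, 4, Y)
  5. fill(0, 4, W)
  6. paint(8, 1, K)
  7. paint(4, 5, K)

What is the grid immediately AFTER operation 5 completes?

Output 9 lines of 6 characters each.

After op 1 fill(1,5,K) [46 cells changed]:
KKKKKK
KKGGGK
KKBBKK
KKBBKK
KKKKKK
KKKKKG
KKKKKK
KKKKKK
KKKKKK
After op 2 paint(7,1,R):
KKKKKK
KKGGGK
KKBBKK
KKBBKK
KKKKKK
KKKKKG
KKKKKK
KRKKKK
KKKKKK
After op 3 paint(8,4,R):
KKKKKK
KKGGGK
KKBBKK
KKBBKK
KKKKKK
KKKKKG
KKKKKK
KRKKKK
KKKKRK
After op 4 fill(1,4,Y) [3 cells changed]:
KKKKKK
KKYYYK
KKBBKK
KKBBKK
KKKKKK
KKKKKG
KKKKKK
KRKKKK
KKKKRK
After op 5 fill(0,4,W) [44 cells changed]:
WWWWWW
WWYYYW
WWBBWW
WWBBWW
WWWWWW
WWWWWG
WWWWWW
WRWWWW
WWWWRW

Answer: WWWWWW
WWYYYW
WWBBWW
WWBBWW
WWWWWW
WWWWWG
WWWWWW
WRWWWW
WWWWRW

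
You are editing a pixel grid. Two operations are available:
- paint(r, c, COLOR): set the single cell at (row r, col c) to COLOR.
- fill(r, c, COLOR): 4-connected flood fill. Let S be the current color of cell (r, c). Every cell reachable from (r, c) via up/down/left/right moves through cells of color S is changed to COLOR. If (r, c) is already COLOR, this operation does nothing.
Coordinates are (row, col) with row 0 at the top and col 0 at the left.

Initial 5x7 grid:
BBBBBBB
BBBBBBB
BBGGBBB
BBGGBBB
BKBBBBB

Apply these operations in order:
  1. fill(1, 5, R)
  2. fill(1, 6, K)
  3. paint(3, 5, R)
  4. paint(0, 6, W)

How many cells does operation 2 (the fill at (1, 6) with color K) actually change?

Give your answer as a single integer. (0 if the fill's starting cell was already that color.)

Answer: 30

Derivation:
After op 1 fill(1,5,R) [30 cells changed]:
RRRRRRR
RRRRRRR
RRGGRRR
RRGGRRR
RKRRRRR
After op 2 fill(1,6,K) [30 cells changed]:
KKKKKKK
KKKKKKK
KKGGKKK
KKGGKKK
KKKKKKK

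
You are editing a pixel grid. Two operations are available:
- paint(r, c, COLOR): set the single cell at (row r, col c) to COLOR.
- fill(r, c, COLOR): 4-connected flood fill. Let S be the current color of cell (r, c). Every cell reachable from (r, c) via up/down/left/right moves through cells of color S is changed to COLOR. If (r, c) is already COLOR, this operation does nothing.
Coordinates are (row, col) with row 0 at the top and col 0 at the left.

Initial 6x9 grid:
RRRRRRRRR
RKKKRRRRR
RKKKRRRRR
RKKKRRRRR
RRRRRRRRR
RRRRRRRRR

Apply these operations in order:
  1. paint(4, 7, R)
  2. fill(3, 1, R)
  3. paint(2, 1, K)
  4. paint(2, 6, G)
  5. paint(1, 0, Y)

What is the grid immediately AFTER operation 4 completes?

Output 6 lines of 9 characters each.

Answer: RRRRRRRRR
RRRRRRRRR
RKRRRRGRR
RRRRRRRRR
RRRRRRRRR
RRRRRRRRR

Derivation:
After op 1 paint(4,7,R):
RRRRRRRRR
RKKKRRRRR
RKKKRRRRR
RKKKRRRRR
RRRRRRRRR
RRRRRRRRR
After op 2 fill(3,1,R) [9 cells changed]:
RRRRRRRRR
RRRRRRRRR
RRRRRRRRR
RRRRRRRRR
RRRRRRRRR
RRRRRRRRR
After op 3 paint(2,1,K):
RRRRRRRRR
RRRRRRRRR
RKRRRRRRR
RRRRRRRRR
RRRRRRRRR
RRRRRRRRR
After op 4 paint(2,6,G):
RRRRRRRRR
RRRRRRRRR
RKRRRRGRR
RRRRRRRRR
RRRRRRRRR
RRRRRRRRR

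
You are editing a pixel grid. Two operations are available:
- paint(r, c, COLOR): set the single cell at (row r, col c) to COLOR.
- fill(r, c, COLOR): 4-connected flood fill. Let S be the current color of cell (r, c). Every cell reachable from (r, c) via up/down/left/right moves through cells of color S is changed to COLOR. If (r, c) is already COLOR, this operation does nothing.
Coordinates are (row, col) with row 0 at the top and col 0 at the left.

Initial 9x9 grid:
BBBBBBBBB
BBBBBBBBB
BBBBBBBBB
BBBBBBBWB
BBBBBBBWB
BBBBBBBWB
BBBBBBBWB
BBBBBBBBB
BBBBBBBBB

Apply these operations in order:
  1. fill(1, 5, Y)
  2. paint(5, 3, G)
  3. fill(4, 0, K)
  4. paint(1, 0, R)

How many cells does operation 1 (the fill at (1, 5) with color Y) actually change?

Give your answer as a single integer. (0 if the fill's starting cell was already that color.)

Answer: 77

Derivation:
After op 1 fill(1,5,Y) [77 cells changed]:
YYYYYYYYY
YYYYYYYYY
YYYYYYYYY
YYYYYYYWY
YYYYYYYWY
YYYYYYYWY
YYYYYYYWY
YYYYYYYYY
YYYYYYYYY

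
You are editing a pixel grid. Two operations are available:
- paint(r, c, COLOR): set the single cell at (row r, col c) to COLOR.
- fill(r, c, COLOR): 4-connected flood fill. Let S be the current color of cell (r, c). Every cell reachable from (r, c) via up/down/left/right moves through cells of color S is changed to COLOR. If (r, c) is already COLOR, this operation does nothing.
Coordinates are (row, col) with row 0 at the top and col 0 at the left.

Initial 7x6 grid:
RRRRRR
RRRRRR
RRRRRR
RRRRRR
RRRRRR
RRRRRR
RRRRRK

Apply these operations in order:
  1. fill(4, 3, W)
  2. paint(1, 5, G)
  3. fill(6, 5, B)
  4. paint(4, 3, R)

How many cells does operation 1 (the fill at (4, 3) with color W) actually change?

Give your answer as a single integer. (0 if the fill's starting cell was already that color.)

After op 1 fill(4,3,W) [41 cells changed]:
WWWWWW
WWWWWW
WWWWWW
WWWWWW
WWWWWW
WWWWWW
WWWWWK

Answer: 41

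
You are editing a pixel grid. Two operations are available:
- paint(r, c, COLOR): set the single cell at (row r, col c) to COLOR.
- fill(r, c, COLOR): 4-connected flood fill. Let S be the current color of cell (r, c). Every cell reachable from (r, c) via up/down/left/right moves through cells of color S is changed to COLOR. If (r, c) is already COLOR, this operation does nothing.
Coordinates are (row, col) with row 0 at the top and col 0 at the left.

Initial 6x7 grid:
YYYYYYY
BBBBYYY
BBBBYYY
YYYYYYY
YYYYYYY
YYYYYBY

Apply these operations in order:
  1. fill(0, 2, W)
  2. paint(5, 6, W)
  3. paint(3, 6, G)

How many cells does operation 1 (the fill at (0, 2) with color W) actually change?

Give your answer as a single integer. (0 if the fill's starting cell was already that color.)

After op 1 fill(0,2,W) [33 cells changed]:
WWWWWWW
BBBBWWW
BBBBWWW
WWWWWWW
WWWWWWW
WWWWWBW

Answer: 33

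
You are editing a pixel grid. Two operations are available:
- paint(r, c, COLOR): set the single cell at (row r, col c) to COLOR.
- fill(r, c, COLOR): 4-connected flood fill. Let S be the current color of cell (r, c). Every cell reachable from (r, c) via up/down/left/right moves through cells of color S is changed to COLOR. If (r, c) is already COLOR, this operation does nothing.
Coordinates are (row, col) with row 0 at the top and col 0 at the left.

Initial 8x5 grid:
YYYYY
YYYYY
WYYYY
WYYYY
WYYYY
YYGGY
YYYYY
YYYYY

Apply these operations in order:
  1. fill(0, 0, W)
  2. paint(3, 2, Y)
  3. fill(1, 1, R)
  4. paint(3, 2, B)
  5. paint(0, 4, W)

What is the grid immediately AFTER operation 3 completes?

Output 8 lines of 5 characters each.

Answer: RRRRR
RRRRR
RRRRR
RRYRR
RRRRR
RRGGR
RRRRR
RRRRR

Derivation:
After op 1 fill(0,0,W) [35 cells changed]:
WWWWW
WWWWW
WWWWW
WWWWW
WWWWW
WWGGW
WWWWW
WWWWW
After op 2 paint(3,2,Y):
WWWWW
WWWWW
WWWWW
WWYWW
WWWWW
WWGGW
WWWWW
WWWWW
After op 3 fill(1,1,R) [37 cells changed]:
RRRRR
RRRRR
RRRRR
RRYRR
RRRRR
RRGGR
RRRRR
RRRRR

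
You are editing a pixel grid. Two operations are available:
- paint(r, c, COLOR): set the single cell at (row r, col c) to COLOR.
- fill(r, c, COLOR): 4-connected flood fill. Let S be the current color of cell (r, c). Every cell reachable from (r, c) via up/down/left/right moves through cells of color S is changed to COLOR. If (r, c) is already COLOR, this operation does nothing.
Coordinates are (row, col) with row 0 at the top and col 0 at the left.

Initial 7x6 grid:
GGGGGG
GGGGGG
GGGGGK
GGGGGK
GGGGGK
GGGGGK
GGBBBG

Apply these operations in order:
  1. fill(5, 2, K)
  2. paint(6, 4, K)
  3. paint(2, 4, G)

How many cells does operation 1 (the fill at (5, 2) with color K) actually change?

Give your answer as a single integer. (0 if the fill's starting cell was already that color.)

Answer: 34

Derivation:
After op 1 fill(5,2,K) [34 cells changed]:
KKKKKK
KKKKKK
KKKKKK
KKKKKK
KKKKKK
KKKKKK
KKBBBG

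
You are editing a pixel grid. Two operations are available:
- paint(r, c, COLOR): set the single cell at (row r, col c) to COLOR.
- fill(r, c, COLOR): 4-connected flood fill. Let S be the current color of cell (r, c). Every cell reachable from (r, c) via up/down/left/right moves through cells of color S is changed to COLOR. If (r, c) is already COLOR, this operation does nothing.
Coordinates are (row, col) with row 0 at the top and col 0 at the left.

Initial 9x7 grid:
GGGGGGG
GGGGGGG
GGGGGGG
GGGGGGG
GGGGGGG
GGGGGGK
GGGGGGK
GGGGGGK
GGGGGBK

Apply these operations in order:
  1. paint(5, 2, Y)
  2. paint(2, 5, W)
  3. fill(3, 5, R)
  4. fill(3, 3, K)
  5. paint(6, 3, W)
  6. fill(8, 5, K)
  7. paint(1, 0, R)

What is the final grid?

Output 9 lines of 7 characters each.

Answer: KKKKKKK
RKKKKKK
KKKKKWK
KKKKKKK
KKKKKKK
KKYKKKK
KKKWKKK
KKKKKKK
KKKKKKK

Derivation:
After op 1 paint(5,2,Y):
GGGGGGG
GGGGGGG
GGGGGGG
GGGGGGG
GGGGGGG
GGYGGGK
GGGGGGK
GGGGGGK
GGGGGBK
After op 2 paint(2,5,W):
GGGGGGG
GGGGGGG
GGGGGWG
GGGGGGG
GGGGGGG
GGYGGGK
GGGGGGK
GGGGGGK
GGGGGBK
After op 3 fill(3,5,R) [56 cells changed]:
RRRRRRR
RRRRRRR
RRRRRWR
RRRRRRR
RRRRRRR
RRYRRRK
RRRRRRK
RRRRRRK
RRRRRBK
After op 4 fill(3,3,K) [56 cells changed]:
KKKKKKK
KKKKKKK
KKKKKWK
KKKKKKK
KKKKKKK
KKYKKKK
KKKKKKK
KKKKKKK
KKKKKBK
After op 5 paint(6,3,W):
KKKKKKK
KKKKKKK
KKKKKWK
KKKKKKK
KKKKKKK
KKYKKKK
KKKWKKK
KKKKKKK
KKKKKBK
After op 6 fill(8,5,K) [1 cells changed]:
KKKKKKK
KKKKKKK
KKKKKWK
KKKKKKK
KKKKKKK
KKYKKKK
KKKWKKK
KKKKKKK
KKKKKKK
After op 7 paint(1,0,R):
KKKKKKK
RKKKKKK
KKKKKWK
KKKKKKK
KKKKKKK
KKYKKKK
KKKWKKK
KKKKKKK
KKKKKKK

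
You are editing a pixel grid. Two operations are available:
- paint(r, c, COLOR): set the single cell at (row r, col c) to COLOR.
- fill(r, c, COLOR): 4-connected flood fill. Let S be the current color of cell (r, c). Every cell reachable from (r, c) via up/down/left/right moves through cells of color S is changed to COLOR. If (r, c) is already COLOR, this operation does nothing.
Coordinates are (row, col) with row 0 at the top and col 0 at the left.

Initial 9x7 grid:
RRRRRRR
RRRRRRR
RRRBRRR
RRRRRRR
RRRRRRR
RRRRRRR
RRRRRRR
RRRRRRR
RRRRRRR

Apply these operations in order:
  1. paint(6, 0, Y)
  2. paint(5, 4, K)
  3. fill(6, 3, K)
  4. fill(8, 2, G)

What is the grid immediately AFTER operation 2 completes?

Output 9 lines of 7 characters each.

Answer: RRRRRRR
RRRRRRR
RRRBRRR
RRRRRRR
RRRRRRR
RRRRKRR
YRRRRRR
RRRRRRR
RRRRRRR

Derivation:
After op 1 paint(6,0,Y):
RRRRRRR
RRRRRRR
RRRBRRR
RRRRRRR
RRRRRRR
RRRRRRR
YRRRRRR
RRRRRRR
RRRRRRR
After op 2 paint(5,4,K):
RRRRRRR
RRRRRRR
RRRBRRR
RRRRRRR
RRRRRRR
RRRRKRR
YRRRRRR
RRRRRRR
RRRRRRR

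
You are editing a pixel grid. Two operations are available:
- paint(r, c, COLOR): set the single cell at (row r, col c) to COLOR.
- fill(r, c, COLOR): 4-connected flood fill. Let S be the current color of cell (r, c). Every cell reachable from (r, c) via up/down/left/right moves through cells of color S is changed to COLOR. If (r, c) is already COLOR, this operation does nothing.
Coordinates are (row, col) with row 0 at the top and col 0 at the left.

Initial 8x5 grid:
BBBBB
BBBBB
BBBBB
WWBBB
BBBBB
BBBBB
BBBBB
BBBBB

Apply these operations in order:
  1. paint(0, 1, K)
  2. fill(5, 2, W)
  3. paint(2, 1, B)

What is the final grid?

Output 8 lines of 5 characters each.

After op 1 paint(0,1,K):
BKBBB
BBBBB
BBBBB
WWBBB
BBBBB
BBBBB
BBBBB
BBBBB
After op 2 fill(5,2,W) [37 cells changed]:
WKWWW
WWWWW
WWWWW
WWWWW
WWWWW
WWWWW
WWWWW
WWWWW
After op 3 paint(2,1,B):
WKWWW
WWWWW
WBWWW
WWWWW
WWWWW
WWWWW
WWWWW
WWWWW

Answer: WKWWW
WWWWW
WBWWW
WWWWW
WWWWW
WWWWW
WWWWW
WWWWW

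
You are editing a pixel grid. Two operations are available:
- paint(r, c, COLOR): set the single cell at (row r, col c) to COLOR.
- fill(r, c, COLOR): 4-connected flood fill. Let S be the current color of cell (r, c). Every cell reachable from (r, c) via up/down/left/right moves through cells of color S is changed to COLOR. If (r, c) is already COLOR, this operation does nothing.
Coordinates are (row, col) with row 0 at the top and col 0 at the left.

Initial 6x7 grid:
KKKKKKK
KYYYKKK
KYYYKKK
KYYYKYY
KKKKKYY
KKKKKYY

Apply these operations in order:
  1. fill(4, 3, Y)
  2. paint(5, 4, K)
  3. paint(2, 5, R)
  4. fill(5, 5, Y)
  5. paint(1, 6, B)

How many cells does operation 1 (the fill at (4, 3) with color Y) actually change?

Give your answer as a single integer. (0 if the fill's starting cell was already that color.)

After op 1 fill(4,3,Y) [27 cells changed]:
YYYYYYY
YYYYYYY
YYYYYYY
YYYYYYY
YYYYYYY
YYYYYYY

Answer: 27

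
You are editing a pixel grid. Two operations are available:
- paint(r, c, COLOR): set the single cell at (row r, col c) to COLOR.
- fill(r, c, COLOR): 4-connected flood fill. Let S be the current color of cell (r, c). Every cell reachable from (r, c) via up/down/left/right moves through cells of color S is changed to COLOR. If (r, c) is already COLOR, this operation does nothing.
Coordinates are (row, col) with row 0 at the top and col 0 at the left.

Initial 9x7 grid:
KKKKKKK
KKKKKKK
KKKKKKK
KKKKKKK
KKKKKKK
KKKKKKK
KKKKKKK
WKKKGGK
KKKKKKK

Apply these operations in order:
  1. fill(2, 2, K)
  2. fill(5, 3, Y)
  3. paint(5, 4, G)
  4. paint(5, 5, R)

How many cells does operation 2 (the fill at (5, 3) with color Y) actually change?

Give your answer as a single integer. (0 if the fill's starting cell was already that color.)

Answer: 60

Derivation:
After op 1 fill(2,2,K) [0 cells changed]:
KKKKKKK
KKKKKKK
KKKKKKK
KKKKKKK
KKKKKKK
KKKKKKK
KKKKKKK
WKKKGGK
KKKKKKK
After op 2 fill(5,3,Y) [60 cells changed]:
YYYYYYY
YYYYYYY
YYYYYYY
YYYYYYY
YYYYYYY
YYYYYYY
YYYYYYY
WYYYGGY
YYYYYYY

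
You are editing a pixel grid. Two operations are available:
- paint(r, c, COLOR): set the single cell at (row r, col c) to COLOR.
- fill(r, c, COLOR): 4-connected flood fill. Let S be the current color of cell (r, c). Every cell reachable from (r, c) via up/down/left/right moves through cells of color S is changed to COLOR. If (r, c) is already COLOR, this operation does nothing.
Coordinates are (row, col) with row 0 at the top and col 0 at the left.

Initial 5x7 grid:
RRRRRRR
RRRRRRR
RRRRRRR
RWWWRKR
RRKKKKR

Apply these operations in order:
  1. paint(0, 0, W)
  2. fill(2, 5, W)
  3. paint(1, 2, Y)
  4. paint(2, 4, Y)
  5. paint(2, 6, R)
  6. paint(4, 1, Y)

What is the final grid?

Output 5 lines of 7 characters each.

Answer: WWWWWWW
WWYWWWW
WWWWYWR
WWWWWKW
WYKKKKW

Derivation:
After op 1 paint(0,0,W):
WRRRRRR
RRRRRRR
RRRRRRR
RWWWRKR
RRKKKKR
After op 2 fill(2,5,W) [26 cells changed]:
WWWWWWW
WWWWWWW
WWWWWWW
WWWWWKW
WWKKKKW
After op 3 paint(1,2,Y):
WWWWWWW
WWYWWWW
WWWWWWW
WWWWWKW
WWKKKKW
After op 4 paint(2,4,Y):
WWWWWWW
WWYWWWW
WWWWYWW
WWWWWKW
WWKKKKW
After op 5 paint(2,6,R):
WWWWWWW
WWYWWWW
WWWWYWR
WWWWWKW
WWKKKKW
After op 6 paint(4,1,Y):
WWWWWWW
WWYWWWW
WWWWYWR
WWWWWKW
WYKKKKW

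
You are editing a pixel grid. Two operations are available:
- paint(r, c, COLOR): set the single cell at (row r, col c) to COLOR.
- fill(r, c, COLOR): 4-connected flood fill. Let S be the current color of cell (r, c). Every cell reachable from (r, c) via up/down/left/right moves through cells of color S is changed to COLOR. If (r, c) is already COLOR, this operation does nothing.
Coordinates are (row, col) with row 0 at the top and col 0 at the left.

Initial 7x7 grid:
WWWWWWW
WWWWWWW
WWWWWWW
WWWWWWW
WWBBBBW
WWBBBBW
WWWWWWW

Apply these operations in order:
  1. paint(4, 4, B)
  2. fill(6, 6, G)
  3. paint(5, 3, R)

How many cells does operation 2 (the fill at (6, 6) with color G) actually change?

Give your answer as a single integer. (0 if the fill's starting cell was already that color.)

Answer: 41

Derivation:
After op 1 paint(4,4,B):
WWWWWWW
WWWWWWW
WWWWWWW
WWWWWWW
WWBBBBW
WWBBBBW
WWWWWWW
After op 2 fill(6,6,G) [41 cells changed]:
GGGGGGG
GGGGGGG
GGGGGGG
GGGGGGG
GGBBBBG
GGBBBBG
GGGGGGG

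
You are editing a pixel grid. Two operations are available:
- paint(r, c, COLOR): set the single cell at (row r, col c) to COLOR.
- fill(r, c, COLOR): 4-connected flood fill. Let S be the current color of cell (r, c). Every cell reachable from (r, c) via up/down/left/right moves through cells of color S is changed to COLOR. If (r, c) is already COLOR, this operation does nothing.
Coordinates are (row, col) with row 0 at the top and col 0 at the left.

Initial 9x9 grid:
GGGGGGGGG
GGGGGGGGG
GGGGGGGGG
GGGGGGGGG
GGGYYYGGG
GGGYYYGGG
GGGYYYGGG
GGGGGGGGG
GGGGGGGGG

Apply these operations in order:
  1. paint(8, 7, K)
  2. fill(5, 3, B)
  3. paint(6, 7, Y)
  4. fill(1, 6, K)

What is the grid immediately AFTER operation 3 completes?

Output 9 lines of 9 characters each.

Answer: GGGGGGGGG
GGGGGGGGG
GGGGGGGGG
GGGGGGGGG
GGGBBBGGG
GGGBBBGGG
GGGBBBGYG
GGGGGGGGG
GGGGGGGKG

Derivation:
After op 1 paint(8,7,K):
GGGGGGGGG
GGGGGGGGG
GGGGGGGGG
GGGGGGGGG
GGGYYYGGG
GGGYYYGGG
GGGYYYGGG
GGGGGGGGG
GGGGGGGKG
After op 2 fill(5,3,B) [9 cells changed]:
GGGGGGGGG
GGGGGGGGG
GGGGGGGGG
GGGGGGGGG
GGGBBBGGG
GGGBBBGGG
GGGBBBGGG
GGGGGGGGG
GGGGGGGKG
After op 3 paint(6,7,Y):
GGGGGGGGG
GGGGGGGGG
GGGGGGGGG
GGGGGGGGG
GGGBBBGGG
GGGBBBGGG
GGGBBBGYG
GGGGGGGGG
GGGGGGGKG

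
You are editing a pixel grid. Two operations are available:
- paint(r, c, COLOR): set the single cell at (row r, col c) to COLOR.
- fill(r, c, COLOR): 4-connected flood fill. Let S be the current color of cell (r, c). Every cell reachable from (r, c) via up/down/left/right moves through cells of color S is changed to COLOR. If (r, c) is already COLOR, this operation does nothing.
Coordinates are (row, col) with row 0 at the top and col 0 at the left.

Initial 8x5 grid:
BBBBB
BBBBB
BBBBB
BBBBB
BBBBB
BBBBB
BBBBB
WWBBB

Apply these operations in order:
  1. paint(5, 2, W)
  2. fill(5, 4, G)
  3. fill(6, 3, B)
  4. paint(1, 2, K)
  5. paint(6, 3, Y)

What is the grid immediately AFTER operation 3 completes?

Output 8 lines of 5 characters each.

After op 1 paint(5,2,W):
BBBBB
BBBBB
BBBBB
BBBBB
BBBBB
BBWBB
BBBBB
WWBBB
After op 2 fill(5,4,G) [37 cells changed]:
GGGGG
GGGGG
GGGGG
GGGGG
GGGGG
GGWGG
GGGGG
WWGGG
After op 3 fill(6,3,B) [37 cells changed]:
BBBBB
BBBBB
BBBBB
BBBBB
BBBBB
BBWBB
BBBBB
WWBBB

Answer: BBBBB
BBBBB
BBBBB
BBBBB
BBBBB
BBWBB
BBBBB
WWBBB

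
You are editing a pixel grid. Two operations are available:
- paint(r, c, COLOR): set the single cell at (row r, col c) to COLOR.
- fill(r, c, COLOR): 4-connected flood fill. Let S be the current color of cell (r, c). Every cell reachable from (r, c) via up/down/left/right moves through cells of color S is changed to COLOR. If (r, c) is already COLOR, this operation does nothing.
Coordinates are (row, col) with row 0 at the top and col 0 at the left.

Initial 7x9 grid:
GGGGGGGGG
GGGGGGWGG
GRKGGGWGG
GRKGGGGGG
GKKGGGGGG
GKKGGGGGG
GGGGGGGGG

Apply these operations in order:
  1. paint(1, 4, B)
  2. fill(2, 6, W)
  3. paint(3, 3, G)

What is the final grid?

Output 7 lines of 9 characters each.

Answer: GGGGGGGGG
GGGGBGWGG
GRKGGGWGG
GRKGGGGGG
GKKGGGGGG
GKKGGGGGG
GGGGGGGGG

Derivation:
After op 1 paint(1,4,B):
GGGGGGGGG
GGGGBGWGG
GRKGGGWGG
GRKGGGGGG
GKKGGGGGG
GKKGGGGGG
GGGGGGGGG
After op 2 fill(2,6,W) [0 cells changed]:
GGGGGGGGG
GGGGBGWGG
GRKGGGWGG
GRKGGGGGG
GKKGGGGGG
GKKGGGGGG
GGGGGGGGG
After op 3 paint(3,3,G):
GGGGGGGGG
GGGGBGWGG
GRKGGGWGG
GRKGGGGGG
GKKGGGGGG
GKKGGGGGG
GGGGGGGGG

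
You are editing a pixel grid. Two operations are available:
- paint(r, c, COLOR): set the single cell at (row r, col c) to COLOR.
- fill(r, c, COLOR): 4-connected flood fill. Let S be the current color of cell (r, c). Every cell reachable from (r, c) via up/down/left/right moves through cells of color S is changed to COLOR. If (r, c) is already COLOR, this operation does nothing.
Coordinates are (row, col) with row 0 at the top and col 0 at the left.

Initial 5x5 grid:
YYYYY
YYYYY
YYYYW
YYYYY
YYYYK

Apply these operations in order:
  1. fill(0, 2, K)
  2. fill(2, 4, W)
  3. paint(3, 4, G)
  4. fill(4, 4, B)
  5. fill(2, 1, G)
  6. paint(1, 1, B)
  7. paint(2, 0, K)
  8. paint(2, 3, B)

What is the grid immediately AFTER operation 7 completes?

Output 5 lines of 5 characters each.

Answer: GGGGG
GBGGG
KGGGW
GGGGG
GGGGG

Derivation:
After op 1 fill(0,2,K) [23 cells changed]:
KKKKK
KKKKK
KKKKW
KKKKK
KKKKK
After op 2 fill(2,4,W) [0 cells changed]:
KKKKK
KKKKK
KKKKW
KKKKK
KKKKK
After op 3 paint(3,4,G):
KKKKK
KKKKK
KKKKW
KKKKG
KKKKK
After op 4 fill(4,4,B) [23 cells changed]:
BBBBB
BBBBB
BBBBW
BBBBG
BBBBB
After op 5 fill(2,1,G) [23 cells changed]:
GGGGG
GGGGG
GGGGW
GGGGG
GGGGG
After op 6 paint(1,1,B):
GGGGG
GBGGG
GGGGW
GGGGG
GGGGG
After op 7 paint(2,0,K):
GGGGG
GBGGG
KGGGW
GGGGG
GGGGG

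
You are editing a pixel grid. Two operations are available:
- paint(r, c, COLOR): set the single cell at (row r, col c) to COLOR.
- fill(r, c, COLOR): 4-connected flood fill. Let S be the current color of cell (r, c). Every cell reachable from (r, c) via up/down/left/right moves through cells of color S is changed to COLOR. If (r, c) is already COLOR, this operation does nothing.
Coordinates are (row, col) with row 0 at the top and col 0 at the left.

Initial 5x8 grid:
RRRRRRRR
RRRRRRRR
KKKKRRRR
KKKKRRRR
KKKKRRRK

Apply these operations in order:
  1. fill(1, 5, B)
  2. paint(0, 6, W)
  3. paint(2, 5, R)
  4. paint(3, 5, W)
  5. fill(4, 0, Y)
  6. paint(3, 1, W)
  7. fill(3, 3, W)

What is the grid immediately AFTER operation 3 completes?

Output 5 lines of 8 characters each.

After op 1 fill(1,5,B) [27 cells changed]:
BBBBBBBB
BBBBBBBB
KKKKBBBB
KKKKBBBB
KKKKBBBK
After op 2 paint(0,6,W):
BBBBBBWB
BBBBBBBB
KKKKBBBB
KKKKBBBB
KKKKBBBK
After op 3 paint(2,5,R):
BBBBBBWB
BBBBBBBB
KKKKBRBB
KKKKBBBB
KKKKBBBK

Answer: BBBBBBWB
BBBBBBBB
KKKKBRBB
KKKKBBBB
KKKKBBBK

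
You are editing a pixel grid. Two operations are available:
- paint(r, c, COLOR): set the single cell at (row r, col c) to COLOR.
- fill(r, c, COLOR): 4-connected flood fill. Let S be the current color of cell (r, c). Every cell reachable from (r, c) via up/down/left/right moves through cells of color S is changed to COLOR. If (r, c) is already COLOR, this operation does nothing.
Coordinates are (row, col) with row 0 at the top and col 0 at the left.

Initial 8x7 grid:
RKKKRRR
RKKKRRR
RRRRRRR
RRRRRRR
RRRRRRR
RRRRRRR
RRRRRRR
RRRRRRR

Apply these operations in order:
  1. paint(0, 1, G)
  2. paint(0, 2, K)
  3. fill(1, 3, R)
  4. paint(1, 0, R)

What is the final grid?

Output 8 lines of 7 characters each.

Answer: RGRRRRR
RRRRRRR
RRRRRRR
RRRRRRR
RRRRRRR
RRRRRRR
RRRRRRR
RRRRRRR

Derivation:
After op 1 paint(0,1,G):
RGKKRRR
RKKKRRR
RRRRRRR
RRRRRRR
RRRRRRR
RRRRRRR
RRRRRRR
RRRRRRR
After op 2 paint(0,2,K):
RGKKRRR
RKKKRRR
RRRRRRR
RRRRRRR
RRRRRRR
RRRRRRR
RRRRRRR
RRRRRRR
After op 3 fill(1,3,R) [5 cells changed]:
RGRRRRR
RRRRRRR
RRRRRRR
RRRRRRR
RRRRRRR
RRRRRRR
RRRRRRR
RRRRRRR
After op 4 paint(1,0,R):
RGRRRRR
RRRRRRR
RRRRRRR
RRRRRRR
RRRRRRR
RRRRRRR
RRRRRRR
RRRRRRR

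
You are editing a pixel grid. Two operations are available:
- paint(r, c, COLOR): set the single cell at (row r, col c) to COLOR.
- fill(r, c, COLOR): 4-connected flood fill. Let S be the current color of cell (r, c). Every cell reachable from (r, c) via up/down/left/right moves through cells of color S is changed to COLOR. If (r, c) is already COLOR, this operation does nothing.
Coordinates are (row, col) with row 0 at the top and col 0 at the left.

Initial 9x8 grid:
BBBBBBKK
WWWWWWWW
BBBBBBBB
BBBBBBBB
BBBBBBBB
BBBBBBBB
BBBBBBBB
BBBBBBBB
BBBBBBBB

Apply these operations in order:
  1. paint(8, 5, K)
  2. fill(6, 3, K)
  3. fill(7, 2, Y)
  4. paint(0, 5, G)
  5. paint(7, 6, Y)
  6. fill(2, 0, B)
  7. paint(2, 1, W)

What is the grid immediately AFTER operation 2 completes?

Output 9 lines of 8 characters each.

After op 1 paint(8,5,K):
BBBBBBKK
WWWWWWWW
BBBBBBBB
BBBBBBBB
BBBBBBBB
BBBBBBBB
BBBBBBBB
BBBBBBBB
BBBBBKBB
After op 2 fill(6,3,K) [55 cells changed]:
BBBBBBKK
WWWWWWWW
KKKKKKKK
KKKKKKKK
KKKKKKKK
KKKKKKKK
KKKKKKKK
KKKKKKKK
KKKKKKKK

Answer: BBBBBBKK
WWWWWWWW
KKKKKKKK
KKKKKKKK
KKKKKKKK
KKKKKKKK
KKKKKKKK
KKKKKKKK
KKKKKKKK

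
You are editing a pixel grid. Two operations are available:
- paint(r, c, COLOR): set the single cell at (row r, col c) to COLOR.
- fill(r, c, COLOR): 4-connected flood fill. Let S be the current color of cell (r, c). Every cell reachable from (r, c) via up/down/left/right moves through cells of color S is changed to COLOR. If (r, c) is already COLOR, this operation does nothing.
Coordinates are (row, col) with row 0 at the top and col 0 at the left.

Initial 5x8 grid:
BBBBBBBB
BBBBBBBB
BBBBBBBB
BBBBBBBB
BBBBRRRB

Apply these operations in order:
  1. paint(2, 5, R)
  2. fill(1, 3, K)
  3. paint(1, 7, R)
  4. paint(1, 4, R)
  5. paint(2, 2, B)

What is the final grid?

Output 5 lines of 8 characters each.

After op 1 paint(2,5,R):
BBBBBBBB
BBBBBBBB
BBBBBRBB
BBBBBBBB
BBBBRRRB
After op 2 fill(1,3,K) [36 cells changed]:
KKKKKKKK
KKKKKKKK
KKKKKRKK
KKKKKKKK
KKKKRRRK
After op 3 paint(1,7,R):
KKKKKKKK
KKKKKKKR
KKKKKRKK
KKKKKKKK
KKKKRRRK
After op 4 paint(1,4,R):
KKKKKKKK
KKKKRKKR
KKKKKRKK
KKKKKKKK
KKKKRRRK
After op 5 paint(2,2,B):
KKKKKKKK
KKKKRKKR
KKBKKRKK
KKKKKKKK
KKKKRRRK

Answer: KKKKKKKK
KKKKRKKR
KKBKKRKK
KKKKKKKK
KKKKRRRK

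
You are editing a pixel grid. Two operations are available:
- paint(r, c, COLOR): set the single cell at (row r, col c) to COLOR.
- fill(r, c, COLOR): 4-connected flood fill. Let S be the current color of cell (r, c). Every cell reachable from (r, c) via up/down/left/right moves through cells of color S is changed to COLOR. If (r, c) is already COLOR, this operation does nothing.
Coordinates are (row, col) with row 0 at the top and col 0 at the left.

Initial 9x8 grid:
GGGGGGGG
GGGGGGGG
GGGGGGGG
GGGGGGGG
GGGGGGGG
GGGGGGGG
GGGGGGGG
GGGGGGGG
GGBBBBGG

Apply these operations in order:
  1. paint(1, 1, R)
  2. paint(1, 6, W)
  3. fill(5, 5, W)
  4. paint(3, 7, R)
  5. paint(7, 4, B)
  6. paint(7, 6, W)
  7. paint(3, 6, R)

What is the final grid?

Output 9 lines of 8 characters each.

After op 1 paint(1,1,R):
GGGGGGGG
GRGGGGGG
GGGGGGGG
GGGGGGGG
GGGGGGGG
GGGGGGGG
GGGGGGGG
GGGGGGGG
GGBBBBGG
After op 2 paint(1,6,W):
GGGGGGGG
GRGGGGWG
GGGGGGGG
GGGGGGGG
GGGGGGGG
GGGGGGGG
GGGGGGGG
GGGGGGGG
GGBBBBGG
After op 3 fill(5,5,W) [66 cells changed]:
WWWWWWWW
WRWWWWWW
WWWWWWWW
WWWWWWWW
WWWWWWWW
WWWWWWWW
WWWWWWWW
WWWWWWWW
WWBBBBWW
After op 4 paint(3,7,R):
WWWWWWWW
WRWWWWWW
WWWWWWWW
WWWWWWWR
WWWWWWWW
WWWWWWWW
WWWWWWWW
WWWWWWWW
WWBBBBWW
After op 5 paint(7,4,B):
WWWWWWWW
WRWWWWWW
WWWWWWWW
WWWWWWWR
WWWWWWWW
WWWWWWWW
WWWWWWWW
WWWWBWWW
WWBBBBWW
After op 6 paint(7,6,W):
WWWWWWWW
WRWWWWWW
WWWWWWWW
WWWWWWWR
WWWWWWWW
WWWWWWWW
WWWWWWWW
WWWWBWWW
WWBBBBWW
After op 7 paint(3,6,R):
WWWWWWWW
WRWWWWWW
WWWWWWWW
WWWWWWRR
WWWWWWWW
WWWWWWWW
WWWWWWWW
WWWWBWWW
WWBBBBWW

Answer: WWWWWWWW
WRWWWWWW
WWWWWWWW
WWWWWWRR
WWWWWWWW
WWWWWWWW
WWWWWWWW
WWWWBWWW
WWBBBBWW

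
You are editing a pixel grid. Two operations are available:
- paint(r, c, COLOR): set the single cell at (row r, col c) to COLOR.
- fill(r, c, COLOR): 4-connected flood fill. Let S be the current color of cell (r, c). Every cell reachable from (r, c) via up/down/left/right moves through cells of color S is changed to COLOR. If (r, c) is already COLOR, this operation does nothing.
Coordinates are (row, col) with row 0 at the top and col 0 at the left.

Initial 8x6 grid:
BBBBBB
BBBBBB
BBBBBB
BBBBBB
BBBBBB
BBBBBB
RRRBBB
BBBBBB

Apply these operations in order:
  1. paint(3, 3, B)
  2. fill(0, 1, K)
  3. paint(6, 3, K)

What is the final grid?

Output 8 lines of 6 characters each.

Answer: KKKKKK
KKKKKK
KKKKKK
KKKKKK
KKKKKK
KKKKKK
RRRKKK
KKKKKK

Derivation:
After op 1 paint(3,3,B):
BBBBBB
BBBBBB
BBBBBB
BBBBBB
BBBBBB
BBBBBB
RRRBBB
BBBBBB
After op 2 fill(0,1,K) [45 cells changed]:
KKKKKK
KKKKKK
KKKKKK
KKKKKK
KKKKKK
KKKKKK
RRRKKK
KKKKKK
After op 3 paint(6,3,K):
KKKKKK
KKKKKK
KKKKKK
KKKKKK
KKKKKK
KKKKKK
RRRKKK
KKKKKK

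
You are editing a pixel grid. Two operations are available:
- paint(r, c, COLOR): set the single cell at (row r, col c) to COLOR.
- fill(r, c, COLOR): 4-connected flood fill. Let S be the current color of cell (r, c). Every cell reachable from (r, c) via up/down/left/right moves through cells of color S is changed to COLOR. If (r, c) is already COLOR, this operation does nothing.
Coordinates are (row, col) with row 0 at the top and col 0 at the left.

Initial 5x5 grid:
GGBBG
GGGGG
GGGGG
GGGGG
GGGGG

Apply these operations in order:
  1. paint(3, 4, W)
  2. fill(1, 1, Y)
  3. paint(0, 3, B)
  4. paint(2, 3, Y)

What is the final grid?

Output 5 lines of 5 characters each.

After op 1 paint(3,4,W):
GGBBG
GGGGG
GGGGG
GGGGW
GGGGG
After op 2 fill(1,1,Y) [22 cells changed]:
YYBBY
YYYYY
YYYYY
YYYYW
YYYYY
After op 3 paint(0,3,B):
YYBBY
YYYYY
YYYYY
YYYYW
YYYYY
After op 4 paint(2,3,Y):
YYBBY
YYYYY
YYYYY
YYYYW
YYYYY

Answer: YYBBY
YYYYY
YYYYY
YYYYW
YYYYY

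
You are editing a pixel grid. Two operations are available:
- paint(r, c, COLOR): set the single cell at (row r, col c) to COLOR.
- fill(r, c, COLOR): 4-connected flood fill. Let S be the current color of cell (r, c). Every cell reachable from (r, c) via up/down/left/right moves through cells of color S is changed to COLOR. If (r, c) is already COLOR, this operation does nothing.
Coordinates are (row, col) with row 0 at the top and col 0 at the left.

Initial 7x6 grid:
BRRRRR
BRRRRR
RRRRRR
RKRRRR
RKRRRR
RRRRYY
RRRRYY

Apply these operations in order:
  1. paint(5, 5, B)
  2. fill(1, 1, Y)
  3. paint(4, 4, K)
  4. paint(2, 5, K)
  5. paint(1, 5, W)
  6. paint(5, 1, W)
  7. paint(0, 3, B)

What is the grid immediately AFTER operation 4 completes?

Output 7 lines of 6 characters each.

After op 1 paint(5,5,B):
BRRRRR
BRRRRR
RRRRRR
RKRRRR
RKRRRR
RRRRYB
RRRRYY
After op 2 fill(1,1,Y) [34 cells changed]:
BYYYYY
BYYYYY
YYYYYY
YKYYYY
YKYYYY
YYYYYB
YYYYYY
After op 3 paint(4,4,K):
BYYYYY
BYYYYY
YYYYYY
YKYYYY
YKYYKY
YYYYYB
YYYYYY
After op 4 paint(2,5,K):
BYYYYY
BYYYYY
YYYYYK
YKYYYY
YKYYKY
YYYYYB
YYYYYY

Answer: BYYYYY
BYYYYY
YYYYYK
YKYYYY
YKYYKY
YYYYYB
YYYYYY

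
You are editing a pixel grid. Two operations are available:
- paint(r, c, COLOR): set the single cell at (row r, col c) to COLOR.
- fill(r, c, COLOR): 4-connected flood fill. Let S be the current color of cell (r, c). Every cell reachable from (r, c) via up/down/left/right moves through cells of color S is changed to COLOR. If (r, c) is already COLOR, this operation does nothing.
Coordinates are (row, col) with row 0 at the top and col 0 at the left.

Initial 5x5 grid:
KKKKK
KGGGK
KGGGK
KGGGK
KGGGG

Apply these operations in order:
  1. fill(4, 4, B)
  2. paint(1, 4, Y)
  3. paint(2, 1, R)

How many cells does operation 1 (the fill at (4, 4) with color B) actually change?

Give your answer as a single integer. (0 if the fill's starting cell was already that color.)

Answer: 13

Derivation:
After op 1 fill(4,4,B) [13 cells changed]:
KKKKK
KBBBK
KBBBK
KBBBK
KBBBB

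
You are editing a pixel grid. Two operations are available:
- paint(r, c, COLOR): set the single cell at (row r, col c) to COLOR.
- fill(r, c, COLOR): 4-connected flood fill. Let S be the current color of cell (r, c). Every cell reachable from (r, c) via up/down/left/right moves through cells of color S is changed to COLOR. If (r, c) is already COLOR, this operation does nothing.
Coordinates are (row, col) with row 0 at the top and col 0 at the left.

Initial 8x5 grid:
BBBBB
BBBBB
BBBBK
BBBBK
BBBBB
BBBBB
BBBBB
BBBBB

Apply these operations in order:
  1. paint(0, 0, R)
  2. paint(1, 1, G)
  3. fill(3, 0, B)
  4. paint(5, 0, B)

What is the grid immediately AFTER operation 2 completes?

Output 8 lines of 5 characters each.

Answer: RBBBB
BGBBB
BBBBK
BBBBK
BBBBB
BBBBB
BBBBB
BBBBB

Derivation:
After op 1 paint(0,0,R):
RBBBB
BBBBB
BBBBK
BBBBK
BBBBB
BBBBB
BBBBB
BBBBB
After op 2 paint(1,1,G):
RBBBB
BGBBB
BBBBK
BBBBK
BBBBB
BBBBB
BBBBB
BBBBB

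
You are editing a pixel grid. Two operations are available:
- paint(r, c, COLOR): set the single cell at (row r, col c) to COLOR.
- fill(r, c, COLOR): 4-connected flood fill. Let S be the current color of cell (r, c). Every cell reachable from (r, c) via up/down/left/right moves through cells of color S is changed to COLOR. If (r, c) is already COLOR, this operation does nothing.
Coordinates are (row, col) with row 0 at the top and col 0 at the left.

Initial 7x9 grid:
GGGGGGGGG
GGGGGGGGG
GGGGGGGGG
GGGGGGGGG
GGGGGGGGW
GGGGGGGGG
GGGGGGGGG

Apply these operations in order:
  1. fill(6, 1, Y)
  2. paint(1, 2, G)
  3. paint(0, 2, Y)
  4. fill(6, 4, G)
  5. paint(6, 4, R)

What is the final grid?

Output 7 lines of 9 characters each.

Answer: GGGGGGGGG
GGGGGGGGG
GGGGGGGGG
GGGGGGGGG
GGGGGGGGW
GGGGGGGGG
GGGGRGGGG

Derivation:
After op 1 fill(6,1,Y) [62 cells changed]:
YYYYYYYYY
YYYYYYYYY
YYYYYYYYY
YYYYYYYYY
YYYYYYYYW
YYYYYYYYY
YYYYYYYYY
After op 2 paint(1,2,G):
YYYYYYYYY
YYGYYYYYY
YYYYYYYYY
YYYYYYYYY
YYYYYYYYW
YYYYYYYYY
YYYYYYYYY
After op 3 paint(0,2,Y):
YYYYYYYYY
YYGYYYYYY
YYYYYYYYY
YYYYYYYYY
YYYYYYYYW
YYYYYYYYY
YYYYYYYYY
After op 4 fill(6,4,G) [61 cells changed]:
GGGGGGGGG
GGGGGGGGG
GGGGGGGGG
GGGGGGGGG
GGGGGGGGW
GGGGGGGGG
GGGGGGGGG
After op 5 paint(6,4,R):
GGGGGGGGG
GGGGGGGGG
GGGGGGGGG
GGGGGGGGG
GGGGGGGGW
GGGGGGGGG
GGGGRGGGG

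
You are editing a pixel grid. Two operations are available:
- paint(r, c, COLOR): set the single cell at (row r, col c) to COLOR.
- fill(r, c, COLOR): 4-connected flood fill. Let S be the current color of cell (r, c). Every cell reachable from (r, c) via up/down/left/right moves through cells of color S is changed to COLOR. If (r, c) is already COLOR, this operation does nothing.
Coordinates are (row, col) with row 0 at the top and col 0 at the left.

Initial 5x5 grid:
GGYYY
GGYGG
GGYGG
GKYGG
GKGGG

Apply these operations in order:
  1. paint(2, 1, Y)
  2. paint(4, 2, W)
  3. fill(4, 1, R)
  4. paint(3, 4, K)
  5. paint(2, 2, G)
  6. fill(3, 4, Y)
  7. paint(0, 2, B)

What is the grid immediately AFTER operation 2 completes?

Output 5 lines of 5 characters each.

Answer: GGYYY
GGYGG
GYYGG
GKYGG
GKWGG

Derivation:
After op 1 paint(2,1,Y):
GGYYY
GGYGG
GYYGG
GKYGG
GKGGG
After op 2 paint(4,2,W):
GGYYY
GGYGG
GYYGG
GKYGG
GKWGG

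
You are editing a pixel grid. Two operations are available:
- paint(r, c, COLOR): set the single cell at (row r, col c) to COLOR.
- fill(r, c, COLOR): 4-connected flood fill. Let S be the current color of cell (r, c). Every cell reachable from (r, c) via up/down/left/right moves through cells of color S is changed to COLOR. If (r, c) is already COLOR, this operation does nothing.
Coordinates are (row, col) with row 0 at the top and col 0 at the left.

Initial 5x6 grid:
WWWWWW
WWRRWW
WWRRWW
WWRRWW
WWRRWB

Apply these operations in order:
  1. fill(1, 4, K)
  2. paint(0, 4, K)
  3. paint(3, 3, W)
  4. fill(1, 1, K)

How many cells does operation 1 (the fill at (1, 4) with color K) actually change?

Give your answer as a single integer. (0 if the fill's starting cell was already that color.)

After op 1 fill(1,4,K) [21 cells changed]:
KKKKKK
KKRRKK
KKRRKK
KKRRKK
KKRRKB

Answer: 21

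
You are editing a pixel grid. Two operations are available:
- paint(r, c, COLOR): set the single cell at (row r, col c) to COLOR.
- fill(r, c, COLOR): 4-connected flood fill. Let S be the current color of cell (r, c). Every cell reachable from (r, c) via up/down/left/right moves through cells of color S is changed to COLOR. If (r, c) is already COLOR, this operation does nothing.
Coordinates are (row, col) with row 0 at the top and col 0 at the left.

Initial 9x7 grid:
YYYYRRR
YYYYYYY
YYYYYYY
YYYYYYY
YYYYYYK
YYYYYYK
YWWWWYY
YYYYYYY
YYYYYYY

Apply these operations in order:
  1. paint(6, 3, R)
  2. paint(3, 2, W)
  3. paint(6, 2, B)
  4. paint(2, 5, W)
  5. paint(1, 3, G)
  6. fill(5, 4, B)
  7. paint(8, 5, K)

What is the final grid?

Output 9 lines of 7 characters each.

Answer: BBBBRRR
BBBGBBB
BBBBBWB
BBWBBBB
BBBBBBK
BBBBBBK
BWBRWBB
BBBBBBB
BBBBBKB

Derivation:
After op 1 paint(6,3,R):
YYYYRRR
YYYYYYY
YYYYYYY
YYYYYYY
YYYYYYK
YYYYYYK
YWWRWYY
YYYYYYY
YYYYYYY
After op 2 paint(3,2,W):
YYYYRRR
YYYYYYY
YYYYYYY
YYWYYYY
YYYYYYK
YYYYYYK
YWWRWYY
YYYYYYY
YYYYYYY
After op 3 paint(6,2,B):
YYYYRRR
YYYYYYY
YYYYYYY
YYWYYYY
YYYYYYK
YYYYYYK
YWBRWYY
YYYYYYY
YYYYYYY
After op 4 paint(2,5,W):
YYYYRRR
YYYYYYY
YYYYYWY
YYWYYYY
YYYYYYK
YYYYYYK
YWBRWYY
YYYYYYY
YYYYYYY
After op 5 paint(1,3,G):
YYYYRRR
YYYGYYY
YYYYYWY
YYWYYYY
YYYYYYK
YYYYYYK
YWBRWYY
YYYYYYY
YYYYYYY
After op 6 fill(5,4,B) [51 cells changed]:
BBBBRRR
BBBGBBB
BBBBBWB
BBWBBBB
BBBBBBK
BBBBBBK
BWBRWBB
BBBBBBB
BBBBBBB
After op 7 paint(8,5,K):
BBBBRRR
BBBGBBB
BBBBBWB
BBWBBBB
BBBBBBK
BBBBBBK
BWBRWBB
BBBBBBB
BBBBBKB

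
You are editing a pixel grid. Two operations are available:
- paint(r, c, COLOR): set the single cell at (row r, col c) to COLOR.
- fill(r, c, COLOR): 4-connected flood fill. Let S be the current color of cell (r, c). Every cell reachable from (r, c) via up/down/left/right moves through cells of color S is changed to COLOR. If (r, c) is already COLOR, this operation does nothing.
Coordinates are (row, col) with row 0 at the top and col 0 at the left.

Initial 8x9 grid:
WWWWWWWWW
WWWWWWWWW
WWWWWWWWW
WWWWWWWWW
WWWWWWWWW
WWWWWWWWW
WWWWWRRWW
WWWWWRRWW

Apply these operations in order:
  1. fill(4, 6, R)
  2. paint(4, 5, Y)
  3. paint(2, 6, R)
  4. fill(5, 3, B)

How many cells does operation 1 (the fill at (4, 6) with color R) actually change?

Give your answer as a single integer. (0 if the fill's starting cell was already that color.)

After op 1 fill(4,6,R) [68 cells changed]:
RRRRRRRRR
RRRRRRRRR
RRRRRRRRR
RRRRRRRRR
RRRRRRRRR
RRRRRRRRR
RRRRRRRRR
RRRRRRRRR

Answer: 68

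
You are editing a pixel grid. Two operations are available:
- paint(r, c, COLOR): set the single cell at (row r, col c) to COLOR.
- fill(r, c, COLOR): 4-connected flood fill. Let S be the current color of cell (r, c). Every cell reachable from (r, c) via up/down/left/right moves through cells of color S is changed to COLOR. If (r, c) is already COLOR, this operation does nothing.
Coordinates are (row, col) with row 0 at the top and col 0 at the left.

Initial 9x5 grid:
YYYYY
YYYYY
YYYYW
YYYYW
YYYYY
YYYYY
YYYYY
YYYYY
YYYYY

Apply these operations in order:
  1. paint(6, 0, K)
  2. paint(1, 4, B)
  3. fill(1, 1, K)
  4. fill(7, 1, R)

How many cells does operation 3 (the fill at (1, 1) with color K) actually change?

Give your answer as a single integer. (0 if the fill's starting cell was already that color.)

Answer: 41

Derivation:
After op 1 paint(6,0,K):
YYYYY
YYYYY
YYYYW
YYYYW
YYYYY
YYYYY
KYYYY
YYYYY
YYYYY
After op 2 paint(1,4,B):
YYYYY
YYYYB
YYYYW
YYYYW
YYYYY
YYYYY
KYYYY
YYYYY
YYYYY
After op 3 fill(1,1,K) [41 cells changed]:
KKKKK
KKKKB
KKKKW
KKKKW
KKKKK
KKKKK
KKKKK
KKKKK
KKKKK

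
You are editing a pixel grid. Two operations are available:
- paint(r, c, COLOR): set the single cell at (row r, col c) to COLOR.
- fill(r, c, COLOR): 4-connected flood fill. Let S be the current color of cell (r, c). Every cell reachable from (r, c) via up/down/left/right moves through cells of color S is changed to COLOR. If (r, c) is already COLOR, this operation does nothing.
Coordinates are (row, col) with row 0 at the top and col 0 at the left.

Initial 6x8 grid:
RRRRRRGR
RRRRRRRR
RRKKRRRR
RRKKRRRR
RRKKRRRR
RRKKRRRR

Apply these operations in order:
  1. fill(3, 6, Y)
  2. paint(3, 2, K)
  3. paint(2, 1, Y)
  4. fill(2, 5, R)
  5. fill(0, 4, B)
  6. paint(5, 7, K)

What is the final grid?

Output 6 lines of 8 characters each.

After op 1 fill(3,6,Y) [39 cells changed]:
YYYYYYGY
YYYYYYYY
YYKKYYYY
YYKKYYYY
YYKKYYYY
YYKKYYYY
After op 2 paint(3,2,K):
YYYYYYGY
YYYYYYYY
YYKKYYYY
YYKKYYYY
YYKKYYYY
YYKKYYYY
After op 3 paint(2,1,Y):
YYYYYYGY
YYYYYYYY
YYKKYYYY
YYKKYYYY
YYKKYYYY
YYKKYYYY
After op 4 fill(2,5,R) [39 cells changed]:
RRRRRRGR
RRRRRRRR
RRKKRRRR
RRKKRRRR
RRKKRRRR
RRKKRRRR
After op 5 fill(0,4,B) [39 cells changed]:
BBBBBBGB
BBBBBBBB
BBKKBBBB
BBKKBBBB
BBKKBBBB
BBKKBBBB
After op 6 paint(5,7,K):
BBBBBBGB
BBBBBBBB
BBKKBBBB
BBKKBBBB
BBKKBBBB
BBKKBBBK

Answer: BBBBBBGB
BBBBBBBB
BBKKBBBB
BBKKBBBB
BBKKBBBB
BBKKBBBK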